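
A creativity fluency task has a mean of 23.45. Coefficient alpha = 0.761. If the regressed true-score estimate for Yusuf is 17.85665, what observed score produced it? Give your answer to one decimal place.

T̂ = ρX + (1 − ρ)μ  ⇒  X = (T̂ − (1 − ρ)μ) / ρ
X = (17.85665 − 0.239 × 23.45) / 0.761 = (17.85665 − 5.60455) / 0.761 = 12.25210 / 0.761 = 16.100

16.1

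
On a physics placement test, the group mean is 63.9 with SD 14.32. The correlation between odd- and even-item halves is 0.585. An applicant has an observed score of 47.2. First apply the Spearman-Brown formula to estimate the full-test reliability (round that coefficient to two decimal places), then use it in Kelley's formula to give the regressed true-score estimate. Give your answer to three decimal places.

Spearman-Brown: ρ = 2r/(1 + r) = 2(0.585)/(1 + 0.585) = 1.1700/1.585 = 0.7382 → 0.74
T̂ = ρX + (1 − ρ)μ
  = 0.74 × 47.2 + 0.26 × 63.9
  = 34.928 + 16.614
  = 51.5420
  ≈ 51.542

51.542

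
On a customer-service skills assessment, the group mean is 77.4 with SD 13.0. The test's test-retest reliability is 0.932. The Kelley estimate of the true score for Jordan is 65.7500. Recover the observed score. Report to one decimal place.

64.9

T̂ = ρX + (1 − ρ)μ  ⇒  X = (T̂ − (1 − ρ)μ) / ρ
X = (65.7500 − 0.068 × 77.4) / 0.932 = (65.7500 − 5.2632) / 0.932 = 60.4868 / 0.932 = 64.900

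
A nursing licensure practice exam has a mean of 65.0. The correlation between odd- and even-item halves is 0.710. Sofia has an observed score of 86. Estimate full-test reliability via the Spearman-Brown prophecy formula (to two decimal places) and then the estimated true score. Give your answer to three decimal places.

82.430

Spearman-Brown: ρ = 2r/(1 + r) = 2(0.710)/(1 + 0.710) = 1.4200/1.710 = 0.8304 → 0.83
Weight the observed score by reliability and the mean by (1 − reliability): T̂ = 0.83·86 + 0.17·65.0 = 71.38 + 11.050 = 82.4300.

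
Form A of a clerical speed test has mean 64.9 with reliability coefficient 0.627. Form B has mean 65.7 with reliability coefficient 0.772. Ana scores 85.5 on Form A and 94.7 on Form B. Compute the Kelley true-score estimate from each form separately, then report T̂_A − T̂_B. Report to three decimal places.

T̂_A = 0.627(85.5) + 0.373(64.9) = 77.81620
T̂_B = 0.772(94.7) + 0.228(65.7) = 88.08800
T̂_A − T̂_B = -10.27180

-10.272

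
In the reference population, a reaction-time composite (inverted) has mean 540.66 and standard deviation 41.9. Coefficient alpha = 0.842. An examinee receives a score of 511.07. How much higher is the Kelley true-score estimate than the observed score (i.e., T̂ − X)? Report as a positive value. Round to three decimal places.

4.675

T̂ = ρX + (1 − ρ)μ
  = 0.842 × 511.07 + 0.158 × 540.66
  = 430.32094 + 85.42428
  = 515.74522
  ≈ 515.7452
T̂ − X = 515.7452 − 511.07 = 4.6752 → 4.675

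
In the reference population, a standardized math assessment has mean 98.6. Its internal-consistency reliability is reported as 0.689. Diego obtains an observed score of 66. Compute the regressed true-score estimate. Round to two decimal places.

76.14

T̂ = ρX + (1 − ρ)μ
  = 0.689 × 66 + 0.311 × 98.6
  = 45.474 + 30.6646
  = 76.139
  ≈ 76.14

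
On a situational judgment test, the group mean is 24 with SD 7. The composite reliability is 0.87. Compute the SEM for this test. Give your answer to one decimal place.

2.5

SEM = SD · √(1 − ρ) = 7 × √0.13 = 7 × 0.3606 = 2.524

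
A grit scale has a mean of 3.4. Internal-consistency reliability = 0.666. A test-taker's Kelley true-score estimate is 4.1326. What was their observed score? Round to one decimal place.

T̂ = ρX + (1 − ρ)μ  ⇒  X = (T̂ − (1 − ρ)μ) / ρ
X = (4.1326 − 0.334 × 3.4) / 0.666 = (4.1326 − 1.1356) / 0.666 = 2.9970 / 0.666 = 4.500

4.5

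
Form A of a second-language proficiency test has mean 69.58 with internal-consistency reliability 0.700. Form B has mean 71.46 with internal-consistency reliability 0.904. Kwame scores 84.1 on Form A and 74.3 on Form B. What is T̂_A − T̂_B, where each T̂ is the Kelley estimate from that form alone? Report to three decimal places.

T̂_A = 0.700(84.1) + 0.300(69.58) = 79.74400
T̂_B = 0.904(74.3) + 0.096(71.46) = 74.02736
T̂_A − T̂_B = 5.71664

5.717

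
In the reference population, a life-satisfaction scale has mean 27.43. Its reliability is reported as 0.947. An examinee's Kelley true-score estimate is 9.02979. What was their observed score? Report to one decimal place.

T̂ = ρX + (1 − ρ)μ  ⇒  X = (T̂ − (1 − ρ)μ) / ρ
X = (9.02979 − 0.053 × 27.43) / 0.947 = (9.02979 − 1.45379) / 0.947 = 7.57600 / 0.947 = 8.000

8.0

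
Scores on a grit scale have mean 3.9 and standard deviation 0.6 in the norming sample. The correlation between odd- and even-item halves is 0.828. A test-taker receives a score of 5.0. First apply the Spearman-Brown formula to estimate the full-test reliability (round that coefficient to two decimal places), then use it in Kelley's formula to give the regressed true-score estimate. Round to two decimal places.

4.90

Spearman-Brown: ρ = 2r/(1 + r) = 2(0.828)/(1 + 0.828) = 1.6560/1.828 = 0.9059 → 0.91
T̂ = 0.91(5.0) + 0.09(3.9) = 4.550 + 0.351 = 4.901 → 4.90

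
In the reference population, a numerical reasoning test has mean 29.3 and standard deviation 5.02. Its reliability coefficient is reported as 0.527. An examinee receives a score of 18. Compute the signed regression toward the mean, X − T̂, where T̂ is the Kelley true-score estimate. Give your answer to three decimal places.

-5.345

Weight the observed score by reliability and the mean by (1 − reliability): T̂ = 0.527·18 + 0.473·29.3 = 9.486 + 13.8589 = 23.34490.
X − T̂ = 18 − 23.3449 = -5.3449 → -5.345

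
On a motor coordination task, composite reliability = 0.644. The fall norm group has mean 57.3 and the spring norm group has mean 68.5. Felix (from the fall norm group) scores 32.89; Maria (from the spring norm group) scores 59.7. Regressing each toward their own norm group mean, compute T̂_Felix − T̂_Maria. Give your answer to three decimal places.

T̂_Felix = 0.644(32.89) + 0.356(57.3) = 41.57996
T̂_Maria = 0.644(59.7) + 0.356(68.5) = 62.83280
Difference = 41.57996 − 62.83280 = -21.25284

-21.253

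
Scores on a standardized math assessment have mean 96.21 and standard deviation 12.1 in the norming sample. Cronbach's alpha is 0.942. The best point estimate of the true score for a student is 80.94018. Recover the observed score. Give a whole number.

80

T̂ = ρX + (1 − ρ)μ  ⇒  X = (T̂ − (1 − ρ)μ) / ρ
X = (80.94018 − 0.058 × 96.21) / 0.942 = (80.94018 − 5.58018) / 0.942 = 75.36000 / 0.942 = 80.00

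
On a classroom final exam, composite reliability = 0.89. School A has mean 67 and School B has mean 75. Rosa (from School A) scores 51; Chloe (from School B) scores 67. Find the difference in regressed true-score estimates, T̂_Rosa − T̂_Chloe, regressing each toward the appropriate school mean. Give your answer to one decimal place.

T̂_Rosa = 0.89(51) + 0.11(67) = 52.760
T̂_Chloe = 0.89(67) + 0.11(75) = 67.880
Difference = 52.760 − 67.880 = -15.120

-15.1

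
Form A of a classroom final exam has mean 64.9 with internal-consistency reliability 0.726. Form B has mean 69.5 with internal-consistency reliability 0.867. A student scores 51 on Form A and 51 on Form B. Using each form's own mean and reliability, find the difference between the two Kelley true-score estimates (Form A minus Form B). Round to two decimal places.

T̂_A = 0.726(51) + 0.274(64.9) = 54.8086
T̂_B = 0.867(51) + 0.133(69.5) = 53.4605
T̂_A − T̂_B = 1.3481

1.35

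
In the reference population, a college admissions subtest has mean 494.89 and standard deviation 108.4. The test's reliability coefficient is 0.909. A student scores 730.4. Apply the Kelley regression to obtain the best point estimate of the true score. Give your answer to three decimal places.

708.969

T̂ = 0.909(730.4) + 0.091(494.89) = 663.9336 + 45.03499 = 708.9686 → 708.969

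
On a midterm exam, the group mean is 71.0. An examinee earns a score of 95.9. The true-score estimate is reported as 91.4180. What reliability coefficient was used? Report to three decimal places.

0.820

T̂ = ρX + (1 − ρ)μ  ⇒  T̂ − μ = ρ(X − μ)
ρ = (T̂ − μ)/(X − μ) = (91.4180 − 71.0) / (95.9 − 71.0) = 20.4180 / 24.9 = 0.82000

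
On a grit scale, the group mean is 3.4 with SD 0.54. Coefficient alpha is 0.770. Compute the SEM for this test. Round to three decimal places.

0.259

SEM = SD · √(1 − ρ) = 0.54 × √0.230 = 0.54 × 0.4796 = 0.2590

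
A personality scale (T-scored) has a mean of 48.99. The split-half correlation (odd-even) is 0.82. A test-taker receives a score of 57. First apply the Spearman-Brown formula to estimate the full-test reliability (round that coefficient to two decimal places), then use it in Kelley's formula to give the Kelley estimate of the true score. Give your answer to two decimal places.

56.20

Spearman-Brown: ρ = 2r/(1 + r) = 2(0.82)/(1 + 0.82) = 1.640/1.82 = 0.9011 → 0.90
T̂ = ρX + (1 − ρ)μ
  = 0.90 × 57 + 0.10 × 48.99
  = 51.30 + 4.8990
  = 56.199
  ≈ 56.20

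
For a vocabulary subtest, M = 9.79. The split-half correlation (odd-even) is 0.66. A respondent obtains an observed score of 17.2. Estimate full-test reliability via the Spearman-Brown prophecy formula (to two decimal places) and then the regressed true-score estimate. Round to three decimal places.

Spearman-Brown: ρ = 2r/(1 + r) = 2(0.66)/(1 + 0.66) = 1.320/1.66 = 0.7952 → 0.80
T̂ = 0.80(17.2) + 0.20(9.79) = 13.760 + 1.9580 = 15.7180 → 15.718

15.718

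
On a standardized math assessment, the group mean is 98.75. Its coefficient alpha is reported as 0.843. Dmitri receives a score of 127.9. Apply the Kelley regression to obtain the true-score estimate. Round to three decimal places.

T̂ = 0.843(127.9) + 0.157(98.75) = 107.8197 + 15.50375 = 123.3234 → 123.323

123.323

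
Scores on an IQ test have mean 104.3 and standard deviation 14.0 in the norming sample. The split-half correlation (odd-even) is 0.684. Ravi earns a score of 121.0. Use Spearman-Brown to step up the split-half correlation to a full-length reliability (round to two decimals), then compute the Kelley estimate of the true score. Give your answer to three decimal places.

117.827

Spearman-Brown: ρ = 2r/(1 + r) = 2(0.684)/(1 + 0.684) = 1.3680/1.684 = 0.8124 → 0.81
Weight the observed score by reliability and the mean by (1 − reliability): T̂ = 0.81·121.0 + 0.19·104.3 = 98.010 + 19.817 = 117.8270.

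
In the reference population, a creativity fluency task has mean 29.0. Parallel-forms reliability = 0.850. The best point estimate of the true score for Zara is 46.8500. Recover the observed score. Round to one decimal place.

T̂ = ρX + (1 − ρ)μ  ⇒  X = (T̂ − (1 − ρ)μ) / ρ
X = (46.8500 − 0.150 × 29.0) / 0.850 = (46.8500 − 4.3500) / 0.850 = 42.5000 / 0.850 = 50.000

50.0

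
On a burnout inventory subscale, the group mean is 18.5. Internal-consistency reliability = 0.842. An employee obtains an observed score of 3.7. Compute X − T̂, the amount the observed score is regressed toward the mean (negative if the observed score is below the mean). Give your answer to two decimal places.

T̂ = ρX + (1 − ρ)μ
  = 0.842 × 3.7 + 0.158 × 18.5
  = 3.1154 + 2.9230
  = 6.0384
  ≈ 6.038
X − T̂ = 3.7 − 6.038 = -2.338 → -2.34

-2.34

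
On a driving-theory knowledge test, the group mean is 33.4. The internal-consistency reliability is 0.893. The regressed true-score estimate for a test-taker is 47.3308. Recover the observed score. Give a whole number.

T̂ = ρX + (1 − ρ)μ  ⇒  X = (T̂ − (1 − ρ)μ) / ρ
X = (47.3308 − 0.107 × 33.4) / 0.893 = (47.3308 − 3.5738) / 0.893 = 43.7570 / 0.893 = 49.00

49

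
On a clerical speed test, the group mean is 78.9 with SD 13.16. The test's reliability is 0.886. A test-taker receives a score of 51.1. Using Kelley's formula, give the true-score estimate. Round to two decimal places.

Kelley's formula gives T̂ = 0.886·51.1 + 0.114·78.9 = 45.2746 + 8.9946 = 54.269.

54.27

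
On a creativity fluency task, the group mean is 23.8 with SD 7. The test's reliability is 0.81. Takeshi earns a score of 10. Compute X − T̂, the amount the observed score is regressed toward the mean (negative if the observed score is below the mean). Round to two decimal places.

-2.62

T̂ = ρX + (1 − ρ)μ
  = 0.81 × 10 + 0.19 × 23.8
  = 8.10 + 4.522
  = 12.6220
  ≈ 12.622
X − T̂ = 10 − 12.622 = -2.622 → -2.62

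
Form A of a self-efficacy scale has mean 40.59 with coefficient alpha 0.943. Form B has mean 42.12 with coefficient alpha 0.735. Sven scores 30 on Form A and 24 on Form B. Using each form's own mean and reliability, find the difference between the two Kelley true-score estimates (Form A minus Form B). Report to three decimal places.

T̂_A = 0.943(30) + 0.057(40.59) = 30.60363
T̂_B = 0.735(24) + 0.265(42.12) = 28.80180
T̂_A − T̂_B = 1.80183

1.802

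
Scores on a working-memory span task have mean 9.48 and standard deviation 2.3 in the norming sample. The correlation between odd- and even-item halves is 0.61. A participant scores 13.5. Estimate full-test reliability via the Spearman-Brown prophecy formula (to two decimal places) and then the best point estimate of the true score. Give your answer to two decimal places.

12.54

Spearman-Brown: ρ = 2r/(1 + r) = 2(0.61)/(1 + 0.61) = 1.220/1.61 = 0.7578 → 0.76
T̂ = 0.76(13.5) + 0.24(9.48) = 10.260 + 2.2752 = 12.535 → 12.54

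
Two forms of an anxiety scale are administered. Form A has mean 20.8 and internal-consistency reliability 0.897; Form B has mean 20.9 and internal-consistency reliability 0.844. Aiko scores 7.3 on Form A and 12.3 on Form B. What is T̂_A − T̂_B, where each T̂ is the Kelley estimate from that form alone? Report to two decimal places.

T̂_A = 0.897(7.3) + 0.103(20.8) = 8.6905
T̂_B = 0.844(12.3) + 0.156(20.9) = 13.6416
T̂_A − T̂_B = -4.9511

-4.95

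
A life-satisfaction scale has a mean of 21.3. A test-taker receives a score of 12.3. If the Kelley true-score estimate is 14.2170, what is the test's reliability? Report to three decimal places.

T̂ = ρX + (1 − ρ)μ  ⇒  T̂ − μ = ρ(X − μ)
ρ = (T̂ − μ)/(X − μ) = (14.2170 − 21.3) / (12.3 − 21.3) = -7.0830 / -9.0 = 0.78700

0.787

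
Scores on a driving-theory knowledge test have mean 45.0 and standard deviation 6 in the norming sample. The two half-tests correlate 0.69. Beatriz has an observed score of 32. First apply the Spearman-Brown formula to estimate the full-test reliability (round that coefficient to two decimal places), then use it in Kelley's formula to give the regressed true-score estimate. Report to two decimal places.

34.34

Spearman-Brown: ρ = 2r/(1 + r) = 2(0.69)/(1 + 0.69) = 1.380/1.69 = 0.8166 → 0.82
T̂ = ρX + (1 − ρ)μ
  = 0.82 × 32 + 0.18 × 45.0
  = 26.24 + 8.100
  = 34.340
  ≈ 34.34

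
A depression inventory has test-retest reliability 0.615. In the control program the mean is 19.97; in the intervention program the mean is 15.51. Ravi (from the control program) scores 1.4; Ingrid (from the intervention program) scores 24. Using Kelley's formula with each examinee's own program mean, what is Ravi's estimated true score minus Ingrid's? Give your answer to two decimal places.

-12.18

T̂_Ravi = 0.615(1.4) + 0.385(19.97) = 8.5495
T̂_Ingrid = 0.615(24) + 0.385(15.51) = 20.7313
Difference = 8.5495 − 20.7313 = -12.1819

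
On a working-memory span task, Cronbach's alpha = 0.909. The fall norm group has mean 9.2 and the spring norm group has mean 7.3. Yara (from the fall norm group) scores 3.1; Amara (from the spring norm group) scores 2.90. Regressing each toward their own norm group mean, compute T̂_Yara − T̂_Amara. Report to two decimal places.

T̂_Yara = 0.909(3.1) + 0.091(9.2) = 3.6551
T̂_Amara = 0.909(2.90) + 0.091(7.3) = 3.3004
Difference = 3.6551 − 3.3004 = 0.3547

0.35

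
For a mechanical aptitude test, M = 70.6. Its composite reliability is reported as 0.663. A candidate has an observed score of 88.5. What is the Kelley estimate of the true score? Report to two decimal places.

82.47

Kelley's formula gives T̂ = 0.663·88.5 + 0.337·70.6 = 58.6755 + 23.7922 = 82.468.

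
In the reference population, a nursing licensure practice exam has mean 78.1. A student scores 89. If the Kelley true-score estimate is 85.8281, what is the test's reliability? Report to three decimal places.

T̂ = ρX + (1 − ρ)μ  ⇒  T̂ − μ = ρ(X − μ)
ρ = (T̂ − μ)/(X − μ) = (85.8281 − 78.1) / (89 − 78.1) = 7.7281 / 10.9 = 0.70900

0.709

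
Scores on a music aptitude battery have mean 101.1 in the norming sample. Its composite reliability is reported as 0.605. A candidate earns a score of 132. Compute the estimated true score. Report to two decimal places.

119.79

Weight the observed score by reliability and the mean by (1 − reliability): T̂ = 0.605·132 + 0.395·101.1 = 79.860 + 39.9345 = 119.794.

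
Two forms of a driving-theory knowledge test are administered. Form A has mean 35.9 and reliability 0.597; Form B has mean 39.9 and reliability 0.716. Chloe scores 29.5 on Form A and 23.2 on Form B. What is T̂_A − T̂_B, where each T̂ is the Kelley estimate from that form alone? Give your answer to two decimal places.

4.14

T̂_A = 0.597(29.5) + 0.403(35.9) = 32.0792
T̂_B = 0.716(23.2) + 0.284(39.9) = 27.9428
T̂_A − T̂_B = 4.1364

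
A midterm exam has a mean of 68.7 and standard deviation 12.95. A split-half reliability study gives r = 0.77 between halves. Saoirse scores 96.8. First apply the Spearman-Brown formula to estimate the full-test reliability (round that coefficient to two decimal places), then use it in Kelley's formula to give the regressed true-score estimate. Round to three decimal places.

Spearman-Brown: ρ = 2r/(1 + r) = 2(0.77)/(1 + 0.77) = 1.540/1.77 = 0.8701 → 0.87
Kelley's formula gives T̂ = 0.87·96.8 + 0.13·68.7 = 84.216 + 8.931 = 93.1470.

93.147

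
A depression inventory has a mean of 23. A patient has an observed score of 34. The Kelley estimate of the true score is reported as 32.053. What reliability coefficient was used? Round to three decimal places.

0.823

T̂ = ρX + (1 − ρ)μ  ⇒  T̂ − μ = ρ(X − μ)
ρ = (T̂ − μ)/(X − μ) = (32.053 − 23) / (34 − 23) = 9.053 / 11.0 = 0.82300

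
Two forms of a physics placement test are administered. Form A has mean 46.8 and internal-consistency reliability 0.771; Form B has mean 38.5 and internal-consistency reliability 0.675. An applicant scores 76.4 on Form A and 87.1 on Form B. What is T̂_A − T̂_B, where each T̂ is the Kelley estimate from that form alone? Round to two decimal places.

-1.68

T̂_A = 0.771(76.4) + 0.229(46.8) = 69.6216
T̂_B = 0.675(87.1) + 0.325(38.5) = 71.3050
T̂_A − T̂_B = -1.6834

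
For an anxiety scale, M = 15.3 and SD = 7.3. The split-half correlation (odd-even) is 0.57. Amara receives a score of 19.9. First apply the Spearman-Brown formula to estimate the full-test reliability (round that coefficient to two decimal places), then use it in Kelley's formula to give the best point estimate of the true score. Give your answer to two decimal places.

Spearman-Brown: ρ = 2r/(1 + r) = 2(0.57)/(1 + 0.57) = 1.140/1.57 = 0.7261 → 0.73
T̂ = 0.73(19.9) + 0.27(15.3) = 14.527 + 4.131 = 18.658 → 18.66

18.66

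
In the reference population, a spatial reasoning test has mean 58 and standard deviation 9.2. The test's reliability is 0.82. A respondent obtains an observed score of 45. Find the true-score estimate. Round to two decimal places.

47.34

T̂ = 0.82(45) + 0.18(58) = 36.90 + 10.44 = 47.340 → 47.34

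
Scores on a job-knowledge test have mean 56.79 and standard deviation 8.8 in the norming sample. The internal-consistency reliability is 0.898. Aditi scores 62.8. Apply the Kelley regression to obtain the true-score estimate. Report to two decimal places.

62.19

T̂ = 0.898(62.8) + 0.102(56.79) = 56.3944 + 5.79258 = 62.187 → 62.19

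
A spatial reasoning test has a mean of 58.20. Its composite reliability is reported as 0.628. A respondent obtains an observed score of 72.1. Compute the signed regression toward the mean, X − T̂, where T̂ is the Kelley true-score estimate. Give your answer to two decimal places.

5.17

T̂ = 0.628(72.1) + 0.372(58.20) = 45.2788 + 21.65040 = 66.9292 → 66.929
X − T̂ = 72.1 − 66.929 = 5.171 → 5.17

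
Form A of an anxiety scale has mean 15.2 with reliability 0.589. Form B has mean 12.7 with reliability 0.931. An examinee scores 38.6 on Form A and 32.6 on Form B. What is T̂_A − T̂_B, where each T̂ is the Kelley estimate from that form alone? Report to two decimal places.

T̂_A = 0.589(38.6) + 0.411(15.2) = 28.9826
T̂_B = 0.931(32.6) + 0.069(12.7) = 31.2269
T̂_A − T̂_B = -2.2443

-2.24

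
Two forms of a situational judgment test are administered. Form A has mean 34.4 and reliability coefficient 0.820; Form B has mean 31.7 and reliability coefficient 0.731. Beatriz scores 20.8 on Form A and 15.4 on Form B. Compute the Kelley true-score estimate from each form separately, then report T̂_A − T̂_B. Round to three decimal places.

3.463

T̂_A = 0.820(20.8) + 0.180(34.4) = 23.24800
T̂_B = 0.731(15.4) + 0.269(31.7) = 19.78470
T̂_A − T̂_B = 3.46330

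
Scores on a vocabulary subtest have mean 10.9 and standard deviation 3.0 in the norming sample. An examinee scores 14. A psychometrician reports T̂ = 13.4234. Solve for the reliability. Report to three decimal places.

0.814

T̂ = ρX + (1 − ρ)μ  ⇒  T̂ − μ = ρ(X − μ)
ρ = (T̂ − μ)/(X − μ) = (13.4234 − 10.9) / (14 − 10.9) = 2.5234 / 3.1 = 0.81400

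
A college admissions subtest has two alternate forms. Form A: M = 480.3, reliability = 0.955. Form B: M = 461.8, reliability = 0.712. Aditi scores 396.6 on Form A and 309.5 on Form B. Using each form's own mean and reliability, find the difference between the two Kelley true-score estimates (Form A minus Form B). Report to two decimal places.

T̂_A = 0.955(396.6) + 0.045(480.3) = 400.3665
T̂_B = 0.712(309.5) + 0.288(461.8) = 353.3624
T̂_A − T̂_B = 47.0041

47.00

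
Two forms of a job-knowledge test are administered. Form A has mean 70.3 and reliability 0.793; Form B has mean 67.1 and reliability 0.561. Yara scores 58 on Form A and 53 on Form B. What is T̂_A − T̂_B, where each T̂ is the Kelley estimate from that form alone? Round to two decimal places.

T̂_A = 0.793(58) + 0.207(70.3) = 60.5461
T̂_B = 0.561(53) + 0.439(67.1) = 59.1899
T̂_A − T̂_B = 1.3562

1.36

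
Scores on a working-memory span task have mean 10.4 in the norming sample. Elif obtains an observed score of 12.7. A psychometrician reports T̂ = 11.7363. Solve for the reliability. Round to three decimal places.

0.581

T̂ = ρX + (1 − ρ)μ  ⇒  T̂ − μ = ρ(X − μ)
ρ = (T̂ − μ)/(X − μ) = (11.7363 − 10.4) / (12.7 − 10.4) = 1.3363 / 2.3 = 0.58100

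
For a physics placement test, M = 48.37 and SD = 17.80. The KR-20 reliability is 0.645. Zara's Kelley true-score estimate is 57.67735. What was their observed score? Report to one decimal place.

T̂ = ρX + (1 − ρ)μ  ⇒  X = (T̂ − (1 − ρ)μ) / ρ
X = (57.67735 − 0.355 × 48.37) / 0.645 = (57.67735 − 17.17135) / 0.645 = 40.50600 / 0.645 = 62.800

62.8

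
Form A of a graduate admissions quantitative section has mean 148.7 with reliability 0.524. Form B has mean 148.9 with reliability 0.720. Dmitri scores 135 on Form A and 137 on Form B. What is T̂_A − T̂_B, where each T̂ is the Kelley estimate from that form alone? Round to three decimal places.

T̂_A = 0.524(135) + 0.476(148.7) = 141.52120
T̂_B = 0.720(137) + 0.280(148.9) = 140.33200
T̂_A − T̂_B = 1.18920

1.189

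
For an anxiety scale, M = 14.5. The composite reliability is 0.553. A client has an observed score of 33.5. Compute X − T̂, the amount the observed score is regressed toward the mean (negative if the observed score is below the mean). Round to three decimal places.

8.493

Kelley's formula gives T̂ = 0.553·33.5 + 0.447·14.5 = 18.5255 + 6.4815 = 25.00700.
X − T̂ = 33.5 − 25.0070 = 8.4930 → 8.493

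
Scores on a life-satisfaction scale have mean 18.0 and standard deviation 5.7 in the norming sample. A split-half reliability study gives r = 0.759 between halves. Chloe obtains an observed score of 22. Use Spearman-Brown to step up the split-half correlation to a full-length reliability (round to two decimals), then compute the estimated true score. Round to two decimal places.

21.44

Spearman-Brown: ρ = 2r/(1 + r) = 2(0.759)/(1 + 0.759) = 1.5180/1.759 = 0.8630 → 0.86
T̂ = ρX + (1 − ρ)μ
  = 0.86 × 22 + 0.14 × 18.0
  = 18.92 + 2.520
  = 21.440
  ≈ 21.44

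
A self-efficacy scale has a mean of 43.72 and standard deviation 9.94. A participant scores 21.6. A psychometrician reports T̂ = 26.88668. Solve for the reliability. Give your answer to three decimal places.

T̂ = ρX + (1 − ρ)μ  ⇒  T̂ − μ = ρ(X − μ)
ρ = (T̂ − μ)/(X − μ) = (26.88668 − 43.72) / (21.6 − 43.72) = -16.83332 / -22.12 = 0.76100

0.761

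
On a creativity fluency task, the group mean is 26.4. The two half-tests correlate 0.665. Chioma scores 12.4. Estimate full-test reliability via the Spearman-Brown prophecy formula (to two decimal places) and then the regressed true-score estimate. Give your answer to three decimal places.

Spearman-Brown: ρ = 2r/(1 + r) = 2(0.665)/(1 + 0.665) = 1.3300/1.665 = 0.7988 → 0.80
T̂ = ρX + (1 − ρ)μ
  = 0.80 × 12.4 + 0.20 × 26.4
  = 9.920 + 5.280
  = 15.2000
  ≈ 15.200

15.200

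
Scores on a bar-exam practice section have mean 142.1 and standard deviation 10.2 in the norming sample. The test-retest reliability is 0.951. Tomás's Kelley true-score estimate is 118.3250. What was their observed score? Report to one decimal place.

T̂ = ρX + (1 − ρ)μ  ⇒  X = (T̂ − (1 − ρ)μ) / ρ
X = (118.3250 − 0.049 × 142.1) / 0.951 = (118.3250 − 6.9629) / 0.951 = 111.3621 / 0.951 = 117.100

117.1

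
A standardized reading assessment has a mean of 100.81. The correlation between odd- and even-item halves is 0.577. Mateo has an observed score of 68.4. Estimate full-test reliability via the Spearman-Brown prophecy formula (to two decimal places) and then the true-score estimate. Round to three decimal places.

77.151

Spearman-Brown: ρ = 2r/(1 + r) = 2(0.577)/(1 + 0.577) = 1.1540/1.577 = 0.7318 → 0.73
T̂ = ρX + (1 − ρ)μ
  = 0.73 × 68.4 + 0.27 × 100.81
  = 49.932 + 27.2187
  = 77.1507
  ≈ 77.151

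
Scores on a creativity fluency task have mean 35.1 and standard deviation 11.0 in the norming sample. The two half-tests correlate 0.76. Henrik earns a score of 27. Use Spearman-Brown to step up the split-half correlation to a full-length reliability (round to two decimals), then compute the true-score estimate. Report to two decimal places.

Spearman-Brown: ρ = 2r/(1 + r) = 2(0.76)/(1 + 0.76) = 1.520/1.76 = 0.8636 → 0.86
Kelley's formula gives T̂ = 0.86·27 + 0.14·35.1 = 23.22 + 4.914 = 28.134.

28.13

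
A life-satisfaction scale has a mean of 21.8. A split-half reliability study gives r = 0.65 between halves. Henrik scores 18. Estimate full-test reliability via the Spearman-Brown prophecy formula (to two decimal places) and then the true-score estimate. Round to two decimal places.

Spearman-Brown: ρ = 2r/(1 + r) = 2(0.65)/(1 + 0.65) = 1.300/1.65 = 0.7879 → 0.79
T̂ = 0.79(18) + 0.21(21.8) = 14.22 + 4.578 = 18.798 → 18.80

18.80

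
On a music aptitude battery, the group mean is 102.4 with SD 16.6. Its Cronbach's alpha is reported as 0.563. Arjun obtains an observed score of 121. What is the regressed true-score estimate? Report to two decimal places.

T̂ = 0.563(121) + 0.437(102.4) = 68.123 + 44.7488 = 112.872 → 112.87

112.87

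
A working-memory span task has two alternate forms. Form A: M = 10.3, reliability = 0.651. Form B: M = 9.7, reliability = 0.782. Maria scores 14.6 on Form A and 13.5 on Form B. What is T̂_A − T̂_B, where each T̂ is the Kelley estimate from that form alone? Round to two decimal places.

0.43

T̂_A = 0.651(14.6) + 0.349(10.3) = 13.0993
T̂_B = 0.782(13.5) + 0.218(9.7) = 12.6716
T̂_A − T̂_B = 0.4277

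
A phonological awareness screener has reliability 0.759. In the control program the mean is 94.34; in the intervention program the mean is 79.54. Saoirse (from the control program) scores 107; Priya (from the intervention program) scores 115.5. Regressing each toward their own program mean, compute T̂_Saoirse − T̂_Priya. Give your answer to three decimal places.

-2.885

T̂_Saoirse = 0.759(107) + 0.241(94.34) = 103.94894
T̂_Priya = 0.759(115.5) + 0.241(79.54) = 106.83364
Difference = 103.94894 − 106.83364 = -2.88470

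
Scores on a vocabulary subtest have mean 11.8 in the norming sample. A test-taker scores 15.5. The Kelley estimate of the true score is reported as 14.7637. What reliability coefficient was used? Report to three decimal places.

0.801

T̂ = ρX + (1 − ρ)μ  ⇒  T̂ − μ = ρ(X − μ)
ρ = (T̂ − μ)/(X − μ) = (14.7637 − 11.8) / (15.5 − 11.8) = 2.9637 / 3.7 = 0.80100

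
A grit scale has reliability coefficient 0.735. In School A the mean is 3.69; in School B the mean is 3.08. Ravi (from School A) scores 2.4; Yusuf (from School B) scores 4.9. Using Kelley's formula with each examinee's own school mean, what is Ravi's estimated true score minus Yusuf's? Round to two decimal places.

T̂_Ravi = 0.735(2.4) + 0.265(3.69) = 2.7418
T̂_Yusuf = 0.735(4.9) + 0.265(3.08) = 4.4177
Difference = 2.7418 − 4.4177 = -1.6759

-1.68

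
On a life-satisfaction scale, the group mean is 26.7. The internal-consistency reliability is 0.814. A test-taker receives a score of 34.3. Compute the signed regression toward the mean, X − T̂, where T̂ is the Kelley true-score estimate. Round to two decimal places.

T̂ = 0.814(34.3) + 0.186(26.7) = 27.9202 + 4.9662 = 32.8864 → 32.886
X − T̂ = 34.3 − 32.886 = 1.414 → 1.41

1.41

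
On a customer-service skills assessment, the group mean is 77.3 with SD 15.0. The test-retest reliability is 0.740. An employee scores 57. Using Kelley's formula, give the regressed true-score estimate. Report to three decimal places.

62.278

Regress the observed score toward the mean by the unreliability: T̂ = 0.740·57 + 0.260·77.3 = 42.180 + 20.0980 = 62.2780.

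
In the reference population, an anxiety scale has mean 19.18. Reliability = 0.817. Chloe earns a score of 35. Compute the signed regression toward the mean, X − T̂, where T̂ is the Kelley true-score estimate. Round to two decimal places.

2.90

T̂ = ρX + (1 − ρ)μ
  = 0.817 × 35 + 0.183 × 19.18
  = 28.595 + 3.50994
  = 32.1049
  ≈ 32.105
X − T̂ = 35 − 32.105 = 2.895 → 2.90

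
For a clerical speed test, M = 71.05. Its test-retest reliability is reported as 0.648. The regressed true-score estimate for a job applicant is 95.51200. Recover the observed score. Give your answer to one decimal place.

108.8

T̂ = ρX + (1 − ρ)μ  ⇒  X = (T̂ − (1 − ρ)μ) / ρ
X = (95.51200 − 0.352 × 71.05) / 0.648 = (95.51200 − 25.00960) / 0.648 = 70.50240 / 0.648 = 108.800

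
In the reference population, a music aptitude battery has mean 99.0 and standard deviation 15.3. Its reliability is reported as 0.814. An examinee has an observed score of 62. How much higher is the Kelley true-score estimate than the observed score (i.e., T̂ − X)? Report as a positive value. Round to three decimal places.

6.882

T̂ = ρX + (1 − ρ)μ
  = 0.814 × 62 + 0.186 × 99.0
  = 50.468 + 18.4140
  = 68.88200
  ≈ 68.8820
T̂ − X = 68.8820 − 62 = 6.8820 → 6.882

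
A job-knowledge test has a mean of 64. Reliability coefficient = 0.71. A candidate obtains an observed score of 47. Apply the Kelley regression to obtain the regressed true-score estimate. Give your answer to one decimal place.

T̂ = 0.71(47) + 0.29(64) = 33.37 + 18.56 = 51.93 → 51.9

51.9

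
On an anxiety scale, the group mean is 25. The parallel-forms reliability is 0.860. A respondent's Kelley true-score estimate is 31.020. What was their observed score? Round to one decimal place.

32.0

T̂ = ρX + (1 − ρ)μ  ⇒  X = (T̂ − (1 − ρ)μ) / ρ
X = (31.020 − 0.140 × 25) / 0.860 = (31.020 − 3.500) / 0.860 = 27.520 / 0.860 = 32.000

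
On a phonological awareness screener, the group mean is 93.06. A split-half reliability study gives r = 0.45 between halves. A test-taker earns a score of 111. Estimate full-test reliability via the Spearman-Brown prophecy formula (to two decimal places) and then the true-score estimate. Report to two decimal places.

104.18

Spearman-Brown: ρ = 2r/(1 + r) = 2(0.45)/(1 + 0.45) = 0.900/1.45 = 0.6207 → 0.62
T̂ = 0.62(111) + 0.38(93.06) = 68.82 + 35.3628 = 104.183 → 104.18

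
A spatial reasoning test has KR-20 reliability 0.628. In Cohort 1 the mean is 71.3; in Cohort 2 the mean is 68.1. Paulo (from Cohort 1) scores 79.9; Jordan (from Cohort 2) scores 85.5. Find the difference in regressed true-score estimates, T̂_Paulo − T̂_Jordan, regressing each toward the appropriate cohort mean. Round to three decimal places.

T̂_Paulo = 0.628(79.9) + 0.372(71.3) = 76.70080
T̂_Jordan = 0.628(85.5) + 0.372(68.1) = 79.02720
Difference = 76.70080 − 79.02720 = -2.32640

-2.326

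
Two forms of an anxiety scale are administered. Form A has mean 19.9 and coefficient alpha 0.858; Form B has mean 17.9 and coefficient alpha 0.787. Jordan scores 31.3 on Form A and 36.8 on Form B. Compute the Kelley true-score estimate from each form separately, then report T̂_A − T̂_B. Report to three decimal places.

T̂_A = 0.858(31.3) + 0.142(19.9) = 29.68120
T̂_B = 0.787(36.8) + 0.213(17.9) = 32.77430
T̂_A − T̂_B = -3.09310

-3.093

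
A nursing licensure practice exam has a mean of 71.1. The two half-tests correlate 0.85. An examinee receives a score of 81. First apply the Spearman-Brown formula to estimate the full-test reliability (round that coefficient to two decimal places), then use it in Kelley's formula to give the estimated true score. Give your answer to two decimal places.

80.21

Spearman-Brown: ρ = 2r/(1 + r) = 2(0.85)/(1 + 0.85) = 1.700/1.85 = 0.9189 → 0.92
Regress the observed score toward the mean by the unreliability: T̂ = 0.92·81 + 0.08·71.1 = 74.52 + 5.688 = 80.208.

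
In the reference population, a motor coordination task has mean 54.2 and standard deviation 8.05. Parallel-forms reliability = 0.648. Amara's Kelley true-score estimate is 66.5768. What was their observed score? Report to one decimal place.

73.3

T̂ = ρX + (1 − ρ)μ  ⇒  X = (T̂ − (1 − ρ)μ) / ρ
X = (66.5768 − 0.352 × 54.2) / 0.648 = (66.5768 − 19.0784) / 0.648 = 47.4984 / 0.648 = 73.300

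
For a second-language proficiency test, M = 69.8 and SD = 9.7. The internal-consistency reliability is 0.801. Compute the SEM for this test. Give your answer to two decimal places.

4.33

SEM = SD · √(1 − ρ) = 9.7 × √0.199 = 9.7 × 0.4461 = 4.327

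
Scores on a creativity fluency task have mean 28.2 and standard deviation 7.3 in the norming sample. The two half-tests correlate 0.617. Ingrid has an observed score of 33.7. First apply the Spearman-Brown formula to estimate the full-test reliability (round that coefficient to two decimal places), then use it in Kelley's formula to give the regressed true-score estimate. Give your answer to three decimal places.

Spearman-Brown: ρ = 2r/(1 + r) = 2(0.617)/(1 + 0.617) = 1.2340/1.617 = 0.7631 → 0.76
T̂ = ρX + (1 − ρ)μ
  = 0.76 × 33.7 + 0.24 × 28.2
  = 25.612 + 6.768
  = 32.3800
  ≈ 32.380

32.380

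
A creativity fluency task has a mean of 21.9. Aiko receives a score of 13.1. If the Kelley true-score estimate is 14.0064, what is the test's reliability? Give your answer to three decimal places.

T̂ = ρX + (1 − ρ)μ  ⇒  T̂ − μ = ρ(X − μ)
ρ = (T̂ − μ)/(X − μ) = (14.0064 − 21.9) / (13.1 − 21.9) = -7.8936 / -8.8 = 0.89700

0.897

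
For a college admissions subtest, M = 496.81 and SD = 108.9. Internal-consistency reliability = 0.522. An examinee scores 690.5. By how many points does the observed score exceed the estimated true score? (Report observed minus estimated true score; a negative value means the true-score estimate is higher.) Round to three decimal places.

T̂ = 0.522(690.5) + 0.478(496.81) = 360.4410 + 237.47518 = 597.91618 → 597.9162
X − T̂ = 690.5 − 597.9162 = 92.5838 → 92.584

92.584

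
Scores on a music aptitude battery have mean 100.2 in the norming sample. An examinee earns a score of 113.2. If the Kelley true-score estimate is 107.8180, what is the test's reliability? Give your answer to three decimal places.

0.586

T̂ = ρX + (1 − ρ)μ  ⇒  T̂ − μ = ρ(X − μ)
ρ = (T̂ − μ)/(X − μ) = (107.8180 − 100.2) / (113.2 − 100.2) = 7.6180 / 13.0 = 0.58600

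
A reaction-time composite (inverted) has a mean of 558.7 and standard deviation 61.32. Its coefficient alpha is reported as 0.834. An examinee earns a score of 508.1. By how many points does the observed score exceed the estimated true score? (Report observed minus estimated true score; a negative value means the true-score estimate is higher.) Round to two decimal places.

-8.40

Regress the observed score toward the mean by the unreliability: T̂ = 0.834·508.1 + 0.166·558.7 = 423.7554 + 92.7442 = 516.4996.
X − T̂ = 508.1 − 516.500 = -8.400 → -8.40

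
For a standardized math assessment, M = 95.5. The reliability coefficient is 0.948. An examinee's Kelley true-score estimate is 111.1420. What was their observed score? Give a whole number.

T̂ = ρX + (1 − ρ)μ  ⇒  X = (T̂ − (1 − ρ)μ) / ρ
X = (111.1420 − 0.052 × 95.5) / 0.948 = (111.1420 − 4.9660) / 0.948 = 106.1760 / 0.948 = 112.00

112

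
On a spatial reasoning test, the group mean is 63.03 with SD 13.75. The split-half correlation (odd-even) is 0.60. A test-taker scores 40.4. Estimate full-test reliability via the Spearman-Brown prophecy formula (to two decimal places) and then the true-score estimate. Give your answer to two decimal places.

46.06

Spearman-Brown: ρ = 2r/(1 + r) = 2(0.60)/(1 + 0.60) = 1.200/1.60 = 0.7500 → 0.75
T̂ = 0.75(40.4) + 0.25(63.03) = 30.300 + 15.7575 = 46.057 → 46.06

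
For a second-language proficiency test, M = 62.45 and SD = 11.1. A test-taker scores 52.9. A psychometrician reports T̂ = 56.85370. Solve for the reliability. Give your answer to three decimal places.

T̂ = ρX + (1 − ρ)μ  ⇒  T̂ − μ = ρ(X − μ)
ρ = (T̂ − μ)/(X − μ) = (56.85370 − 62.45) / (52.9 − 62.45) = -5.59630 / -9.55 = 0.58600

0.586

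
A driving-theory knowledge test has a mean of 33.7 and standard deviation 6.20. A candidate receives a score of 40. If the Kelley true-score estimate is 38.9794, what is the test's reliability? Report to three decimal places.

0.838

T̂ = ρX + (1 − ρ)μ  ⇒  T̂ − μ = ρ(X − μ)
ρ = (T̂ − μ)/(X − μ) = (38.9794 − 33.7) / (40 − 33.7) = 5.2794 / 6.3 = 0.83800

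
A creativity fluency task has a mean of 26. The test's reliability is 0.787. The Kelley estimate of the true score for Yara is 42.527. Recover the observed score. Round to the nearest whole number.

T̂ = ρX + (1 − ρ)μ  ⇒  X = (T̂ − (1 − ρ)μ) / ρ
X = (42.527 − 0.213 × 26) / 0.787 = (42.527 − 5.538) / 0.787 = 36.989 / 0.787 = 47.00

47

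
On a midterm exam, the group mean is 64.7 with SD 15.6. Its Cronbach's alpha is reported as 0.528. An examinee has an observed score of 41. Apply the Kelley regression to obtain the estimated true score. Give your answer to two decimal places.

52.19

Weight the observed score by reliability and the mean by (1 − reliability): T̂ = 0.528·41 + 0.472·64.7 = 21.648 + 30.5384 = 52.186.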